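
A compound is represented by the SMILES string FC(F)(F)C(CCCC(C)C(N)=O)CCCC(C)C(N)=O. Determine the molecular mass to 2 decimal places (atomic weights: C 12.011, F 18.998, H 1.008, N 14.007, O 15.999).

310.36 g/mol

First, the molecular formula is C14H25F3N2O2 (counting implicit H from valence).
  C: 14 × 12.011 = 168.154
  F: 3 × 18.998 = 56.994
  H: 25 × 1.008 = 25.200
  N: 2 × 14.007 = 28.014
  O: 2 × 15.999 = 31.998
Sum: 14×12.011 + 3×18.998 + 25×1.008 + 2×14.007 + 2×15.999 = 310.360 → 310.36 g/mol.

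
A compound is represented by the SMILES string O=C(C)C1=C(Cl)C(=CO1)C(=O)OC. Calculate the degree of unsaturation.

5

Molecular formula: C8H7ClO4.
DoU = (2C + 2 + N − H − X) / 2, where X is the halogen count and O/S are ignored.
    = (2·8 + 2 + 0 − 7 − 1) / 2 = 10 / 2 = 5.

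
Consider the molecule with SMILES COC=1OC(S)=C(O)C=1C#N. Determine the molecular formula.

C6H5NO3S

Walk through each heavy atom and fill implicit hydrogens from standard valence (C 4, N 3, O 2, S 2, halogen 1):
  atom 1: C, bond orders sum to 1 (valence 4) → 3 H
  atom 2: O, bond orders sum to 2 (valence 2) → 0 H
  atom 3: C, bond orders sum to 4 (valence 4) → 0 H
  atom 4: O, bond orders sum to 2 (valence 2) → 0 H
  atom 5: C, bond orders sum to 4 (valence 4) → 0 H
  atom 6: S, bond orders sum to 1 (valence 2) → 1 H
  atom 7: C, bond orders sum to 4 (valence 4) → 0 H
  atom 8: O, bond orders sum to 1 (valence 2) → 1 H
  atom 9: C, bond orders sum to 4 (valence 4) → 0 H
  atom 10: C, bond orders sum to 4 (valence 4) → 0 H
  atom 11: N, bond orders sum to 3 (valence 3) → 0 H
Totals → C:6, H:5, N:1, O:3, S:1.
In Hill order: C6H5NO3S.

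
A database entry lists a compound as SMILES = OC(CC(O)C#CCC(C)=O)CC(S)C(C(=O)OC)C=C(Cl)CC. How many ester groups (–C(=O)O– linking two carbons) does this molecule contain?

The ester motif appears at heavy-atom position 16 in the SMILES.
Other groups present: 1 alkene, 1 alkyne, 2 hydroxyl, 1 ketone, 1 thiol.
Ester count: 1.

1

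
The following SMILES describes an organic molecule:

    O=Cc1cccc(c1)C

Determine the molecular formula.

Walk through each heavy atom and fill implicit hydrogens from standard valence (C 4, N 3, O 2, S 2, halogen 1); for lowercase aromatic atoms, an aromatic c carries 1 H when it has two neighbours and 0 H with three, and aromatic n carries 0 H:
  atom 1: O, bond orders sum to 2 (valence 2) → 0 H
  atom 2: C, bond orders sum to 3 (valence 4) → 1 H
  atom 3: aromatic c, 3 neighbours → 0 H
  atom 4: aromatic c, 2 neighbours → 1 H
  atom 5: aromatic c, 2 neighbours → 1 H
  atom 6: aromatic c, 2 neighbours → 1 H
  atom 7: aromatic c, 3 neighbours → 0 H
  atom 8: aromatic c, 2 neighbours → 1 H
  atom 9: C, bond orders sum to 1 (valence 4) → 3 H
Totals → C:8, H:8, O:1.
In Hill order: C8H8O.

C8H8O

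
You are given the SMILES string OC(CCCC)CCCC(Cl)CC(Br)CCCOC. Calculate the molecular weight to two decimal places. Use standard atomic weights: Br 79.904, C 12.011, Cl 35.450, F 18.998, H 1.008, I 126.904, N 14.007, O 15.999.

357.76 g/mol

First, the molecular formula is C15H30BrClO2 (counting implicit H from valence).
  Br: 1 × 79.904 = 79.904
  C: 15 × 12.011 = 180.165
  Cl: 1 × 35.450 = 35.450
  H: 30 × 1.008 = 30.240
  O: 2 × 15.999 = 31.998
Sum: 1×79.904 + 15×12.011 + 1×35.450 + 30×1.008 + 2×15.999 = 357.757 → 357.76 g/mol.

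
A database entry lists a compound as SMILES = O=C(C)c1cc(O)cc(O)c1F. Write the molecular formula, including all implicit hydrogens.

C8H7FO3

Walk through each heavy atom and fill implicit hydrogens from standard valence (C 4, N 3, O 2, S 2, halogen 1); for lowercase aromatic atoms, an aromatic c carries 1 H when it has two neighbours and 0 H with three, and aromatic n carries 0 H:
  atom 1: O, bond orders sum to 2 (valence 2) → 0 H
  atom 2: C, bond orders sum to 4 (valence 4) → 0 H
  atom 3: C, bond orders sum to 1 (valence 4) → 3 H
  atom 4: aromatic c, 3 neighbours → 0 H
  atom 5: aromatic c, 2 neighbours → 1 H
  atom 6: aromatic c, 3 neighbours → 0 H
  atom 7: O, bond orders sum to 1 (valence 2) → 1 H
  atom 8: aromatic c, 2 neighbours → 1 H
  atom 9: aromatic c, 3 neighbours → 0 H
  atom 10: O, bond orders sum to 1 (valence 2) → 1 H
  atom 11: aromatic c, 3 neighbours → 0 H
  atom 12: F (halogen, monovalent) → 0 H
Totals → C:8, H:7, F:1, O:3.
In Hill order: C8H7FO3.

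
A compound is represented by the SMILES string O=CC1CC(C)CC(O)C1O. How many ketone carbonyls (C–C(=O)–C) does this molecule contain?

Scan the SMILES for the ketone motif — none present.
Groups that are present: 1 aldehyde, 2 hydroxyl.

0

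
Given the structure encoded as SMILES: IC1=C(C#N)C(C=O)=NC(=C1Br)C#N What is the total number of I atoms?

Scan the SMILES for I atoms (remember two-letter symbols like Cl and Br are single atoms).
Iodine count: 1.

1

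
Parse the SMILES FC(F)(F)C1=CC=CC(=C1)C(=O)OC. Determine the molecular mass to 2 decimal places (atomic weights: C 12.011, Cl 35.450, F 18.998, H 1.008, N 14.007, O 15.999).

First, the molecular formula is C9H7F3O2 (counting implicit H from valence).
  C: 9 × 12.011 = 108.099
  F: 3 × 18.998 = 56.994
  H: 7 × 1.008 = 7.056
  O: 2 × 15.999 = 31.998
Sum: 9×12.011 + 3×18.998 + 7×1.008 + 2×15.999 = 204.147 → 204.15 g/mol.

204.15 g/mol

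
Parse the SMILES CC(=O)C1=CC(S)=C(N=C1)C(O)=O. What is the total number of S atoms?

Scan the SMILES for S atoms (remember two-letter symbols like Cl and Br are single atoms).
Sulfur count: 1.

1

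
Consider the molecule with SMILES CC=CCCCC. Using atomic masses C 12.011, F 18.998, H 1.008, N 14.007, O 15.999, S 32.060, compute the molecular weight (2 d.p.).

98.19 g/mol

First, the molecular formula is C7H14 (counting implicit H from valence).
  C: 7 × 12.011 = 84.077
  H: 14 × 1.008 = 14.112
Sum: 7×12.011 + 14×1.008 = 98.189 → 98.19 g/mol.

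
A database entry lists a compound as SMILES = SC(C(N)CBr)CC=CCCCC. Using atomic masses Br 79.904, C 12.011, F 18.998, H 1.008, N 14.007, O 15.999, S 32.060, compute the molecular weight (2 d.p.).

266.24 g/mol

First, the molecular formula is C10H20BrNS (counting implicit H from valence).
  Br: 1 × 79.904 = 79.904
  C: 10 × 12.011 = 120.110
  H: 20 × 1.008 = 20.160
  N: 1 × 14.007 = 14.007
  S: 1 × 32.060 = 32.060
Sum: 1×79.904 + 10×12.011 + 20×1.008 + 1×14.007 + 1×32.060 = 266.241 → 266.24 g/mol.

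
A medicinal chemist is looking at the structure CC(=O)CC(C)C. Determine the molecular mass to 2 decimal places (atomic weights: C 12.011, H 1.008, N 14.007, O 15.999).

100.16 g/mol

First, the molecular formula is C6H12O (counting implicit H from valence).
  C: 6 × 12.011 = 72.066
  H: 12 × 1.008 = 12.096
  O: 1 × 15.999 = 15.999
Sum: 6×12.011 + 12×1.008 + 1×15.999 = 100.161 → 100.16 g/mol.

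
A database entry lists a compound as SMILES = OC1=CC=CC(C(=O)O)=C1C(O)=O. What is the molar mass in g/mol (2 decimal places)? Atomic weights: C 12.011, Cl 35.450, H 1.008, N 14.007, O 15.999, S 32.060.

182.13 g/mol

First, the molecular formula is C8H6O5 (counting implicit H from valence).
  C: 8 × 12.011 = 96.088
  H: 6 × 1.008 = 6.048
  O: 5 × 15.999 = 79.995
Sum: 8×12.011 + 6×1.008 + 5×15.999 = 182.131 → 182.13 g/mol.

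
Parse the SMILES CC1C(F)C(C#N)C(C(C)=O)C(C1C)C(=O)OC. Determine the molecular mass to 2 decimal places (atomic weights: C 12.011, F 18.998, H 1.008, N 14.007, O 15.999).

255.29 g/mol

First, the molecular formula is C13H18FNO3 (counting implicit H from valence).
  C: 13 × 12.011 = 156.143
  F: 1 × 18.998 = 18.998
  H: 18 × 1.008 = 18.144
  N: 1 × 14.007 = 14.007
  O: 3 × 15.999 = 47.997
Sum: 13×12.011 + 1×18.998 + 18×1.008 + 1×14.007 + 3×15.999 = 255.289 → 255.29 g/mol.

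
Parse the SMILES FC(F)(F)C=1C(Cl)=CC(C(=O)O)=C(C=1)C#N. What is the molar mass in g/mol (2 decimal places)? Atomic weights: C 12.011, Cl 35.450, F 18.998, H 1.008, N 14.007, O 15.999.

First, the molecular formula is C9H3ClF3NO2 (counting implicit H from valence).
  C: 9 × 12.011 = 108.099
  Cl: 1 × 35.450 = 35.450
  F: 3 × 18.998 = 56.994
  H: 3 × 1.008 = 3.024
  N: 1 × 14.007 = 14.007
  O: 2 × 15.999 = 31.998
Sum: 9×12.011 + 1×35.450 + 3×18.998 + 3×1.008 + 1×14.007 + 2×15.999 = 249.572 → 249.57 g/mol.

249.57 g/mol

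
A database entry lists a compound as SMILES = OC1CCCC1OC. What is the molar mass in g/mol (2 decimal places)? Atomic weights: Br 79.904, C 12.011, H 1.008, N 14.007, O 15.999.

116.16 g/mol

First, the molecular formula is C6H12O2 (counting implicit H from valence).
  C: 6 × 12.011 = 72.066
  H: 12 × 1.008 = 12.096
  O: 2 × 15.999 = 31.998
Sum: 6×12.011 + 12×1.008 + 2×15.999 = 116.160 → 116.16 g/mol.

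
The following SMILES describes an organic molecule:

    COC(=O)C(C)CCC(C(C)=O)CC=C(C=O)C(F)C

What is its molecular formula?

Walk through each heavy atom and fill implicit hydrogens from standard valence (C 4, N 3, O 2, S 2, halogen 1):
  atom 1: C, bond orders sum to 1 (valence 4) → 3 H
  atom 2: O, bond orders sum to 2 (valence 2) → 0 H
  atom 3: C, bond orders sum to 4 (valence 4) → 0 H
  atom 4: O, bond orders sum to 2 (valence 2) → 0 H
  atom 5: C, bond orders sum to 3 (valence 4) → 1 H
  atom 6: C, bond orders sum to 1 (valence 4) → 3 H
  atom 7: C, bond orders sum to 2 (valence 4) → 2 H
  atom 8: C, bond orders sum to 2 (valence 4) → 2 H
  atom 9: C, bond orders sum to 3 (valence 4) → 1 H
  atom 10: C, bond orders sum to 4 (valence 4) → 0 H
  atom 11: C, bond orders sum to 1 (valence 4) → 3 H
  atom 12: O, bond orders sum to 2 (valence 2) → 0 H
  atom 13: C, bond orders sum to 2 (valence 4) → 2 H
  atom 14: C, bond orders sum to 3 (valence 4) → 1 H
  atom 15: C, bond orders sum to 4 (valence 4) → 0 H
  atom 16: C, bond orders sum to 3 (valence 4) → 1 H
  atom 17: O, bond orders sum to 2 (valence 2) → 0 H
  atom 18: C, bond orders sum to 3 (valence 4) → 1 H
  atom 19: F (halogen, monovalent) → 0 H
  atom 20: C, bond orders sum to 1 (valence 4) → 3 H
Totals → C:15, H:23, F:1, O:4.

C15H23FO4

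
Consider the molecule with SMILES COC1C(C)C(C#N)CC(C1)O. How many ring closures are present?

In SMILES, each pair of matching ring-closure digits denotes one ring-closing bond; the number of such bonds equals the number of independent rings.
Ring-closure bonds here: 1.

1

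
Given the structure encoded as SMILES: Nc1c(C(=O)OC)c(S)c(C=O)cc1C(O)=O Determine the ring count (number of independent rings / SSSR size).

In SMILES, each pair of matching ring-closure digits denotes one ring-closing bond; the number of such bonds equals the number of independent rings.
Ring-closure bonds here: 1.

1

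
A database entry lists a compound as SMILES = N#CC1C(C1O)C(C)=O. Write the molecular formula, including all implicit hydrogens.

C6H7NO2

Walk through each heavy atom and fill implicit hydrogens from standard valence (C 4, N 3, O 2, S 2, halogen 1):
  atom 1: N, bond orders sum to 3 (valence 3) → 0 H
  atom 2: C, bond orders sum to 4 (valence 4) → 0 H
  atom 3: C, bond orders sum to 3 (valence 4) → 1 H
  atom 4: C, bond orders sum to 3 (valence 4) → 1 H
  atom 5: C, bond orders sum to 3 (valence 4) → 1 H
  atom 6: O, bond orders sum to 1 (valence 2) → 1 H
  atom 7: C, bond orders sum to 4 (valence 4) → 0 H
  atom 8: C, bond orders sum to 1 (valence 4) → 3 H
  atom 9: O, bond orders sum to 2 (valence 2) → 0 H
Totals → C:6, H:7, N:1, O:2.
In Hill order: C6H7NO2.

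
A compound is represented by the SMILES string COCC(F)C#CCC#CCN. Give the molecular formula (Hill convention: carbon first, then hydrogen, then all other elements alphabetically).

C9H12FNO

Walk through each heavy atom and fill implicit hydrogens from standard valence (C 4, N 3, O 2, S 2, halogen 1):
  atom 1: C, bond orders sum to 1 (valence 4) → 3 H
  atom 2: O, bond orders sum to 2 (valence 2) → 0 H
  atom 3: C, bond orders sum to 2 (valence 4) → 2 H
  atom 4: C, bond orders sum to 3 (valence 4) → 1 H
  atom 5: F (halogen, monovalent) → 0 H
  atom 6: C, bond orders sum to 4 (valence 4) → 0 H
  atom 7: C, bond orders sum to 4 (valence 4) → 0 H
  atom 8: C, bond orders sum to 2 (valence 4) → 2 H
  atom 9: C, bond orders sum to 4 (valence 4) → 0 H
  atom 10: C, bond orders sum to 4 (valence 4) → 0 H
  atom 11: C, bond orders sum to 2 (valence 4) → 2 H
  atom 12: N, bond orders sum to 1 (valence 3) → 2 H
Totals → C:9, H:12, F:1, N:1, O:1.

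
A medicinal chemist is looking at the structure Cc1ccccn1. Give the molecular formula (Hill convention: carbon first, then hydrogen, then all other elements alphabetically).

Walk through each heavy atom and fill implicit hydrogens from standard valence (C 4, N 3, O 2, S 2, halogen 1); for lowercase aromatic atoms, an aromatic c carries 1 H when it has two neighbours and 0 H with three, and aromatic n carries 0 H:
  atom 1: C, bond orders sum to 1 (valence 4) → 3 H
  atom 2: aromatic c, 3 neighbours → 0 H
  atom 3: aromatic c, 2 neighbours → 1 H
  atom 4: aromatic c, 2 neighbours → 1 H
  atom 5: aromatic c, 2 neighbours → 1 H
  atom 6: aromatic c, 2 neighbours → 1 H
  atom 7: aromatic n, 2 neighbours → 0 H
Totals → C:6, H:7, N:1.
In Hill order: C6H7N.

C6H7N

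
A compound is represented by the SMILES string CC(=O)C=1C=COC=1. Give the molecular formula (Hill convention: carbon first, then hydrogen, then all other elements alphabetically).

C6H6O2

Walk through each heavy atom and fill implicit hydrogens from standard valence (C 4, N 3, O 2, S 2, halogen 1):
  atom 1: C, bond orders sum to 1 (valence 4) → 3 H
  atom 2: C, bond orders sum to 4 (valence 4) → 0 H
  atom 3: O, bond orders sum to 2 (valence 2) → 0 H
  atom 4: C, bond orders sum to 4 (valence 4) → 0 H
  atom 5: C, bond orders sum to 3 (valence 4) → 1 H
  atom 6: C, bond orders sum to 3 (valence 4) → 1 H
  atom 7: O, bond orders sum to 2 (valence 2) → 0 H
  atom 8: C, bond orders sum to 3 (valence 4) → 1 H
Totals → C:6, H:6, O:2.
In Hill order: C6H6O2.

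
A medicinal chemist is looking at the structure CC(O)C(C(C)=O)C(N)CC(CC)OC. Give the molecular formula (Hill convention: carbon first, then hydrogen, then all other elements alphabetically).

C11H23NO3

Walk through each heavy atom and fill implicit hydrogens from standard valence (C 4, N 3, O 2, S 2, halogen 1):
  atom 1: C, bond orders sum to 1 (valence 4) → 3 H
  atom 2: C, bond orders sum to 3 (valence 4) → 1 H
  atom 3: O, bond orders sum to 1 (valence 2) → 1 H
  atom 4: C, bond orders sum to 3 (valence 4) → 1 H
  atom 5: C, bond orders sum to 4 (valence 4) → 0 H
  atom 6: C, bond orders sum to 1 (valence 4) → 3 H
  atom 7: O, bond orders sum to 2 (valence 2) → 0 H
  atom 8: C, bond orders sum to 3 (valence 4) → 1 H
  atom 9: N, bond orders sum to 1 (valence 3) → 2 H
  atom 10: C, bond orders sum to 2 (valence 4) → 2 H
  atom 11: C, bond orders sum to 3 (valence 4) → 1 H
  atom 12: C, bond orders sum to 2 (valence 4) → 2 H
  atom 13: C, bond orders sum to 1 (valence 4) → 3 H
  atom 14: O, bond orders sum to 2 (valence 2) → 0 H
  atom 15: C, bond orders sum to 1 (valence 4) → 3 H
Totals → C:11, H:23, N:1, O:3.
In Hill order: C11H23NO3.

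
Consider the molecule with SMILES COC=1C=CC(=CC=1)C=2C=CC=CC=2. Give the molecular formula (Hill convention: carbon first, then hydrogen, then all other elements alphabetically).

C13H12O

Walk through each heavy atom and fill implicit hydrogens from standard valence (C 4, N 3, O 2, S 2, halogen 1):
  atom 1: C, bond orders sum to 1 (valence 4) → 3 H
  atom 2: O, bond orders sum to 2 (valence 2) → 0 H
  atom 3: C, bond orders sum to 4 (valence 4) → 0 H
  atom 4: C, bond orders sum to 3 (valence 4) → 1 H
  atom 5: C, bond orders sum to 3 (valence 4) → 1 H
  atom 6: C, bond orders sum to 4 (valence 4) → 0 H
  atom 7: C, bond orders sum to 3 (valence 4) → 1 H
  atom 8: C, bond orders sum to 3 (valence 4) → 1 H
  atom 9: C, bond orders sum to 4 (valence 4) → 0 H
  atom 10: C, bond orders sum to 3 (valence 4) → 1 H
  atom 11: C, bond orders sum to 3 (valence 4) → 1 H
  atom 12: C, bond orders sum to 3 (valence 4) → 1 H
  atom 13: C, bond orders sum to 3 (valence 4) → 1 H
  atom 14: C, bond orders sum to 3 (valence 4) → 1 H
Totals → C:13, H:12, O:1.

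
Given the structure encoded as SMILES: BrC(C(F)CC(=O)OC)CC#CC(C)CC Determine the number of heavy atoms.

Every atom symbol written in the SMILES (organic subset) is one heavy atom; implicit H are not written.
Heavy atoms by element → Br:1, C:12, F:1, O:2.
Total: 16.

16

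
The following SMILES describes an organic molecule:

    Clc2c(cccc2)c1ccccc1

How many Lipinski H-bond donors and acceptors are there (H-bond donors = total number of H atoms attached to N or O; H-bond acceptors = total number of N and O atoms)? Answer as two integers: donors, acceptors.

Donors: find every N or O and count the H atoms it carries.
  (no N or O atoms present)
Lipinski HBD = 0.
Acceptors: N atoms = 0, O atoms = 0 → HBA = 0.

0, 0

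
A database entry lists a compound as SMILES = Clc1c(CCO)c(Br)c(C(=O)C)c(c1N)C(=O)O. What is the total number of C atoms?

11

Count every carbon token in the SMILES (each C, including those in ring-closure positions and inside branches).
Carbon count: 11.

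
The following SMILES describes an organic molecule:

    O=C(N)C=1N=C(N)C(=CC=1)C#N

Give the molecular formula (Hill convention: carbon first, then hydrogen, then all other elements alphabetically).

C7H6N4O

Walk through each heavy atom and fill implicit hydrogens from standard valence (C 4, N 3, O 2, S 2, halogen 1):
  atom 1: O, bond orders sum to 2 (valence 2) → 0 H
  atom 2: C, bond orders sum to 4 (valence 4) → 0 H
  atom 3: N, bond orders sum to 1 (valence 3) → 2 H
  atom 4: C, bond orders sum to 4 (valence 4) → 0 H
  atom 5: N, bond orders sum to 3 (valence 3) → 0 H
  atom 6: C, bond orders sum to 4 (valence 4) → 0 H
  atom 7: N, bond orders sum to 1 (valence 3) → 2 H
  atom 8: C, bond orders sum to 4 (valence 4) → 0 H
  atom 9: C, bond orders sum to 3 (valence 4) → 1 H
  atom 10: C, bond orders sum to 3 (valence 4) → 1 H
  atom 11: C, bond orders sum to 4 (valence 4) → 0 H
  atom 12: N, bond orders sum to 3 (valence 3) → 0 H
Totals → C:7, H:6, N:4, O:1.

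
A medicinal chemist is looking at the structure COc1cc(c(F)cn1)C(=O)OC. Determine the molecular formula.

Walk through each heavy atom and fill implicit hydrogens from standard valence (C 4, N 3, O 2, S 2, halogen 1); for lowercase aromatic atoms, an aromatic c carries 1 H when it has two neighbours and 0 H with three, and aromatic n carries 0 H:
  atom 1: C, bond orders sum to 1 (valence 4) → 3 H
  atom 2: O, bond orders sum to 2 (valence 2) → 0 H
  atom 3: aromatic c, 3 neighbours → 0 H
  atom 4: aromatic c, 2 neighbours → 1 H
  atom 5: aromatic c, 3 neighbours → 0 H
  atom 6: aromatic c, 3 neighbours → 0 H
  atom 7: F (halogen, monovalent) → 0 H
  atom 8: aromatic c, 2 neighbours → 1 H
  atom 9: aromatic n, 2 neighbours → 0 H
  atom 10: C, bond orders sum to 4 (valence 4) → 0 H
  atom 11: O, bond orders sum to 2 (valence 2) → 0 H
  atom 12: O, bond orders sum to 2 (valence 2) → 0 H
  atom 13: C, bond orders sum to 1 (valence 4) → 3 H
Totals → C:8, H:8, F:1, N:1, O:3.
In Hill order: C8H8FNO3.

C8H8FNO3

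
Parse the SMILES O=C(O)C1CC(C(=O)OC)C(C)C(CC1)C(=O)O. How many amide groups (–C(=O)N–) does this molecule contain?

Scan the SMILES for the amide motif — none present.
Groups that are present: 2 carboxylic acid, 1 ester.

0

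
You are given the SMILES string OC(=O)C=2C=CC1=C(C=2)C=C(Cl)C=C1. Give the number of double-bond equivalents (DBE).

8

Molecular formula: C11H7ClO2.
DoU = (2C + 2 + N − H − X) / 2, where X is the halogen count and O/S are ignored.
    = (2·11 + 2 + 0 − 7 − 1) / 2 = 16 / 2 = 8.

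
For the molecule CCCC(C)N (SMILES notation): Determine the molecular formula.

Walk through each heavy atom and fill implicit hydrogens from standard valence (C 4, N 3, O 2, S 2, halogen 1):
  atom 1: C, bond orders sum to 1 (valence 4) → 3 H
  atom 2: C, bond orders sum to 2 (valence 4) → 2 H
  atom 3: C, bond orders sum to 2 (valence 4) → 2 H
  atom 4: C, bond orders sum to 3 (valence 4) → 1 H
  atom 5: C, bond orders sum to 1 (valence 4) → 3 H
  atom 6: N, bond orders sum to 1 (valence 3) → 2 H
Totals → C:5, H:13, N:1.
In Hill order: C5H13N.

C5H13N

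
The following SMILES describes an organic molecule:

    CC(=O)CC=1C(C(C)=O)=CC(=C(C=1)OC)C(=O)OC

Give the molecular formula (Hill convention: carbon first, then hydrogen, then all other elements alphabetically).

Walk through each heavy atom and fill implicit hydrogens from standard valence (C 4, N 3, O 2, S 2, halogen 1):
  atom 1: C, bond orders sum to 1 (valence 4) → 3 H
  atom 2: C, bond orders sum to 4 (valence 4) → 0 H
  atom 3: O, bond orders sum to 2 (valence 2) → 0 H
  atom 4: C, bond orders sum to 2 (valence 4) → 2 H
  atom 5: C, bond orders sum to 4 (valence 4) → 0 H
  atom 6: C, bond orders sum to 4 (valence 4) → 0 H
  atom 7: C, bond orders sum to 4 (valence 4) → 0 H
  atom 8: C, bond orders sum to 1 (valence 4) → 3 H
  atom 9: O, bond orders sum to 2 (valence 2) → 0 H
  atom 10: C, bond orders sum to 3 (valence 4) → 1 H
  atom 11: C, bond orders sum to 4 (valence 4) → 0 H
  atom 12: C, bond orders sum to 4 (valence 4) → 0 H
  atom 13: C, bond orders sum to 3 (valence 4) → 1 H
  atom 14: O, bond orders sum to 2 (valence 2) → 0 H
  atom 15: C, bond orders sum to 1 (valence 4) → 3 H
  atom 16: C, bond orders sum to 4 (valence 4) → 0 H
  atom 17: O, bond orders sum to 2 (valence 2) → 0 H
  atom 18: O, bond orders sum to 2 (valence 2) → 0 H
  atom 19: C, bond orders sum to 1 (valence 4) → 3 H
Totals → C:14, H:16, O:5.

C14H16O5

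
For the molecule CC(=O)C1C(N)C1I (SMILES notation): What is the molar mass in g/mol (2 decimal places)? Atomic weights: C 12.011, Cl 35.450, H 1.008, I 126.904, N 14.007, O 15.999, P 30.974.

225.03 g/mol

First, the molecular formula is C5H8INO (counting implicit H from valence).
  C: 5 × 12.011 = 60.055
  H: 8 × 1.008 = 8.064
  I: 1 × 126.904 = 126.904
  N: 1 × 14.007 = 14.007
  O: 1 × 15.999 = 15.999
Sum: 5×12.011 + 8×1.008 + 1×126.904 + 1×14.007 + 1×15.999 = 225.029 → 225.03 g/mol.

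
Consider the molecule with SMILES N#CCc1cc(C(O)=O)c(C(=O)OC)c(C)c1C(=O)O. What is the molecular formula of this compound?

C13H11NO6

Walk through each heavy atom and fill implicit hydrogens from standard valence (C 4, N 3, O 2, S 2, halogen 1); for lowercase aromatic atoms, an aromatic c carries 1 H when it has two neighbours and 0 H with three, and aromatic n carries 0 H:
  atom 1: N, bond orders sum to 3 (valence 3) → 0 H
  atom 2: C, bond orders sum to 4 (valence 4) → 0 H
  atom 3: C, bond orders sum to 2 (valence 4) → 2 H
  atom 4: aromatic c, 3 neighbours → 0 H
  atom 5: aromatic c, 2 neighbours → 1 H
  atom 6: aromatic c, 3 neighbours → 0 H
  atom 7: C, bond orders sum to 4 (valence 4) → 0 H
  atom 8: O, bond orders sum to 1 (valence 2) → 1 H
  atom 9: O, bond orders sum to 2 (valence 2) → 0 H
  atom 10: aromatic c, 3 neighbours → 0 H
  atom 11: C, bond orders sum to 4 (valence 4) → 0 H
  atom 12: O, bond orders sum to 2 (valence 2) → 0 H
  atom 13: O, bond orders sum to 2 (valence 2) → 0 H
  atom 14: C, bond orders sum to 1 (valence 4) → 3 H
  atom 15: aromatic c, 3 neighbours → 0 H
  atom 16: C, bond orders sum to 1 (valence 4) → 3 H
  atom 17: aromatic c, 3 neighbours → 0 H
  atom 18: C, bond orders sum to 4 (valence 4) → 0 H
  atom 19: O, bond orders sum to 2 (valence 2) → 0 H
  atom 20: O, bond orders sum to 1 (valence 2) → 1 H
Totals → C:13, H:11, N:1, O:6.
In Hill order: C13H11NO6.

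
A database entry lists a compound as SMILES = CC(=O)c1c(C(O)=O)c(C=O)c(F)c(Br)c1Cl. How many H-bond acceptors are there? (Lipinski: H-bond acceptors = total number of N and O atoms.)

4

N atoms: 0; O atoms: 4.
Lipinski HBA = 0 + 4 = 4.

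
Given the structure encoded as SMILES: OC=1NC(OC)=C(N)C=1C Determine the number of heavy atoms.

Every atom symbol written in the SMILES (organic subset) is one heavy atom; implicit H are not written.
Heavy atoms by element → C:6, N:2, O:2.
Total: 10.

10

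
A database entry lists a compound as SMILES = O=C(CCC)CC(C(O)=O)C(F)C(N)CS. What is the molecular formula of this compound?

Walk through each heavy atom and fill implicit hydrogens from standard valence (C 4, N 3, O 2, S 2, halogen 1):
  atom 1: O, bond orders sum to 2 (valence 2) → 0 H
  atom 2: C, bond orders sum to 4 (valence 4) → 0 H
  atom 3: C, bond orders sum to 2 (valence 4) → 2 H
  atom 4: C, bond orders sum to 2 (valence 4) → 2 H
  atom 5: C, bond orders sum to 1 (valence 4) → 3 H
  atom 6: C, bond orders sum to 2 (valence 4) → 2 H
  atom 7: C, bond orders sum to 3 (valence 4) → 1 H
  atom 8: C, bond orders sum to 4 (valence 4) → 0 H
  atom 9: O, bond orders sum to 1 (valence 2) → 1 H
  atom 10: O, bond orders sum to 2 (valence 2) → 0 H
  atom 11: C, bond orders sum to 3 (valence 4) → 1 H
  atom 12: F (halogen, monovalent) → 0 H
  atom 13: C, bond orders sum to 3 (valence 4) → 1 H
  atom 14: N, bond orders sum to 1 (valence 3) → 2 H
  atom 15: C, bond orders sum to 2 (valence 4) → 2 H
  atom 16: S, bond orders sum to 1 (valence 2) → 1 H
Totals → C:10, H:18, F:1, N:1, O:3, S:1.

C10H18FNO3S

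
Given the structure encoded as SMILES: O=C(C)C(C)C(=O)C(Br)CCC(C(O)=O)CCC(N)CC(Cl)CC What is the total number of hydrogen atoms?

Walk through each heavy atom and fill implicit hydrogens from standard valence (C 4, N 3, O 2, S 2, halogen 1):
  atom 1: O, bond orders sum to 2 (valence 2) → 0 H
  atom 2: C, bond orders sum to 4 (valence 4) → 0 H
  atom 3: C, bond orders sum to 1 (valence 4) → 3 H
  atom 4: C, bond orders sum to 3 (valence 4) → 1 H
  atom 5: C, bond orders sum to 1 (valence 4) → 3 H
  atom 6: C, bond orders sum to 4 (valence 4) → 0 H
  atom 7: O, bond orders sum to 2 (valence 2) → 0 H
  atom 8: C, bond orders sum to 3 (valence 4) → 1 H
  atom 9: Br (halogen, monovalent) → 0 H
  atom 10: C, bond orders sum to 2 (valence 4) → 2 H
  atom 11: C, bond orders sum to 2 (valence 4) → 2 H
  atom 12: C, bond orders sum to 3 (valence 4) → 1 H
  atom 13: C, bond orders sum to 4 (valence 4) → 0 H
  atom 14: O, bond orders sum to 1 (valence 2) → 1 H
  atom 15: O, bond orders sum to 2 (valence 2) → 0 H
  atom 16: C, bond orders sum to 2 (valence 4) → 2 H
  atom 17: C, bond orders sum to 2 (valence 4) → 2 H
  atom 18: C, bond orders sum to 3 (valence 4) → 1 H
  atom 19: N, bond orders sum to 1 (valence 3) → 2 H
  atom 20: C, bond orders sum to 2 (valence 4) → 2 H
  atom 21: C, bond orders sum to 3 (valence 4) → 1 H
  atom 22: Cl (halogen, monovalent) → 0 H
  atom 23: C, bond orders sum to 2 (valence 4) → 2 H
  atom 24: C, bond orders sum to 1 (valence 4) → 3 H
Total hydrogens: 29.

29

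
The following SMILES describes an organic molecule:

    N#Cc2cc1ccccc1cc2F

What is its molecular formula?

C11H6FN

Walk through each heavy atom and fill implicit hydrogens from standard valence (C 4, N 3, O 2, S 2, halogen 1); for lowercase aromatic atoms, an aromatic c carries 1 H when it has two neighbours and 0 H with three, and aromatic n carries 0 H:
  atom 1: N, bond orders sum to 3 (valence 3) → 0 H
  atom 2: C, bond orders sum to 4 (valence 4) → 0 H
  atom 3: aromatic c, 3 neighbours → 0 H
  atom 4: aromatic c, 2 neighbours → 1 H
  atom 5: aromatic c, 3 neighbours → 0 H
  atom 6: aromatic c, 2 neighbours → 1 H
  atom 7: aromatic c, 2 neighbours → 1 H
  atom 8: aromatic c, 2 neighbours → 1 H
  atom 9: aromatic c, 2 neighbours → 1 H
  atom 10: aromatic c, 3 neighbours → 0 H
  atom 11: aromatic c, 2 neighbours → 1 H
  atom 12: aromatic c, 3 neighbours → 0 H
  atom 13: F (halogen, monovalent) → 0 H
Totals → C:11, H:6, F:1, N:1.
In Hill order: C11H6FN.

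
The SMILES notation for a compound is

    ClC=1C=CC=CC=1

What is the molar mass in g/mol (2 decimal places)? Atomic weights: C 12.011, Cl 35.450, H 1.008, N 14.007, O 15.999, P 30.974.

First, the molecular formula is C6H5Cl (counting implicit H from valence).
  C: 6 × 12.011 = 72.066
  Cl: 1 × 35.450 = 35.450
  H: 5 × 1.008 = 5.040
Sum: 6×12.011 + 1×35.450 + 5×1.008 = 112.556 → 112.56 g/mol.

112.56 g/mol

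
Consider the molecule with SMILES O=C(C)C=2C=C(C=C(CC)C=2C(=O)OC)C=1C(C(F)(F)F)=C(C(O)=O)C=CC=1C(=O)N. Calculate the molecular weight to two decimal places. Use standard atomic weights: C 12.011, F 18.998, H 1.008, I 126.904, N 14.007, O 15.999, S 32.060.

437.37 g/mol

First, the molecular formula is C21H18F3NO6 (counting implicit H from valence).
  C: 21 × 12.011 = 252.231
  F: 3 × 18.998 = 56.994
  H: 18 × 1.008 = 18.144
  N: 1 × 14.007 = 14.007
  O: 6 × 15.999 = 95.994
Sum: 21×12.011 + 3×18.998 + 18×1.008 + 1×14.007 + 6×15.999 = 437.370 → 437.37 g/mol.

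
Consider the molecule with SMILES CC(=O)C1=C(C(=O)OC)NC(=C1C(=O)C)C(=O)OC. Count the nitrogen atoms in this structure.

1

Scan the SMILES for N atoms (remember two-letter symbols like Cl and Br are single atoms).
Nitrogen count: 1.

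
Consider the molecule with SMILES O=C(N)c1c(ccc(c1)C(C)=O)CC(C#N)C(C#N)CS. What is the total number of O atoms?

2

Scan the SMILES for O atoms (remember two-letter symbols like Cl and Br are single atoms).
Oxygen count: 2.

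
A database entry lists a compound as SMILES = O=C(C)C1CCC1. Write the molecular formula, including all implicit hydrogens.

Walk through each heavy atom and fill implicit hydrogens from standard valence (C 4, N 3, O 2, S 2, halogen 1):
  atom 1: O, bond orders sum to 2 (valence 2) → 0 H
  atom 2: C, bond orders sum to 4 (valence 4) → 0 H
  atom 3: C, bond orders sum to 1 (valence 4) → 3 H
  atom 4: C, bond orders sum to 3 (valence 4) → 1 H
  atom 5: C, bond orders sum to 2 (valence 4) → 2 H
  atom 6: C, bond orders sum to 2 (valence 4) → 2 H
  atom 7: C, bond orders sum to 2 (valence 4) → 2 H
Totals → C:6, H:10, O:1.

C6H10O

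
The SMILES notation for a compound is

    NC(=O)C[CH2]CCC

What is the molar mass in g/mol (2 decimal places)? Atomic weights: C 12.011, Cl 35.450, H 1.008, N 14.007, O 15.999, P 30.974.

First, the molecular formula is C6H13NO (counting implicit H from valence).
  C: 6 × 12.011 = 72.066
  H: 13 × 1.008 = 13.104
  N: 1 × 14.007 = 14.007
  O: 1 × 15.999 = 15.999
Sum: 6×12.011 + 13×1.008 + 1×14.007 + 1×15.999 = 115.176 → 115.18 g/mol.

115.18 g/mol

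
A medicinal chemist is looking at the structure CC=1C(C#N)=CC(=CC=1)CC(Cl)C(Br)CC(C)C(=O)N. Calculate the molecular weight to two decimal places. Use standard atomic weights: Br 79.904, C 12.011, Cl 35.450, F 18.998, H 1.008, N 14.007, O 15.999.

First, the molecular formula is C15H18BrClN2O (counting implicit H from valence).
  Br: 1 × 79.904 = 79.904
  C: 15 × 12.011 = 180.165
  Cl: 1 × 35.450 = 35.450
  H: 18 × 1.008 = 18.144
  N: 2 × 14.007 = 28.014
  O: 1 × 15.999 = 15.999
Sum: 1×79.904 + 15×12.011 + 1×35.450 + 18×1.008 + 2×14.007 + 1×15.999 = 357.676 → 357.68 g/mol.

357.68 g/mol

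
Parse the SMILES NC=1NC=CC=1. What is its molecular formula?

Walk through each heavy atom and fill implicit hydrogens from standard valence (C 4, N 3, O 2, S 2, halogen 1):
  atom 1: N, bond orders sum to 1 (valence 3) → 2 H
  atom 2: C, bond orders sum to 4 (valence 4) → 0 H
  atom 3: N, bond orders sum to 2 (valence 3) → 1 H
  atom 4: C, bond orders sum to 3 (valence 4) → 1 H
  atom 5: C, bond orders sum to 3 (valence 4) → 1 H
  atom 6: C, bond orders sum to 3 (valence 4) → 1 H
Totals → C:4, H:6, N:2.
In Hill order: C4H6N2.

C4H6N2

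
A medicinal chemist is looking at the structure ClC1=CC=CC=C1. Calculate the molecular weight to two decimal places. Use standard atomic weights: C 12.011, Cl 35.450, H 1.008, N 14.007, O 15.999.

First, the molecular formula is C6H5Cl (counting implicit H from valence).
  C: 6 × 12.011 = 72.066
  Cl: 1 × 35.450 = 35.450
  H: 5 × 1.008 = 5.040
Sum: 6×12.011 + 1×35.450 + 5×1.008 = 112.556 → 112.56 g/mol.

112.56 g/mol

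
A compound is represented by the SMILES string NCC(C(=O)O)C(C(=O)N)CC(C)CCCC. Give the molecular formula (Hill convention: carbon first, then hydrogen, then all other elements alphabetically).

C12H24N2O3

Walk through each heavy atom and fill implicit hydrogens from standard valence (C 4, N 3, O 2, S 2, halogen 1):
  atom 1: N, bond orders sum to 1 (valence 3) → 2 H
  atom 2: C, bond orders sum to 2 (valence 4) → 2 H
  atom 3: C, bond orders sum to 3 (valence 4) → 1 H
  atom 4: C, bond orders sum to 4 (valence 4) → 0 H
  atom 5: O, bond orders sum to 2 (valence 2) → 0 H
  atom 6: O, bond orders sum to 1 (valence 2) → 1 H
  atom 7: C, bond orders sum to 3 (valence 4) → 1 H
  atom 8: C, bond orders sum to 4 (valence 4) → 0 H
  atom 9: O, bond orders sum to 2 (valence 2) → 0 H
  atom 10: N, bond orders sum to 1 (valence 3) → 2 H
  atom 11: C, bond orders sum to 2 (valence 4) → 2 H
  atom 12: C, bond orders sum to 3 (valence 4) → 1 H
  atom 13: C, bond orders sum to 1 (valence 4) → 3 H
  atom 14: C, bond orders sum to 2 (valence 4) → 2 H
  atom 15: C, bond orders sum to 2 (valence 4) → 2 H
  atom 16: C, bond orders sum to 2 (valence 4) → 2 H
  atom 17: C, bond orders sum to 1 (valence 4) → 3 H
Totals → C:12, H:24, N:2, O:3.
In Hill order: C12H24N2O3.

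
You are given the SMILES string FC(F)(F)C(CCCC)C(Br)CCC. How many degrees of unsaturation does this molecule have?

0

Degree of unsaturation = (number of rings) + (number of π bonds).
Ring closures in the SMILES: 0.
π bonds: none → 0 DoU from unsaturation.
Total DoU = 0 + 0 = 0.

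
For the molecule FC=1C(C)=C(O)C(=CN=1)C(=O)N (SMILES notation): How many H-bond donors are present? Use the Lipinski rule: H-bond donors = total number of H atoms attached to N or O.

3

Donors: find every N or O and count the H atoms it carries.
  atom 6 (O): bond orders sum to 1 → 1 H
  atom 9 (N): bond orders sum to 3 → 0 H
  atom 11 (O): bond orders sum to 2 → 0 H
  atom 12 (N): bond orders sum to 1 → 2 H
Lipinski HBD = 3.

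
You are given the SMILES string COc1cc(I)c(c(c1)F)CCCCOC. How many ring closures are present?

In SMILES, each pair of matching ring-closure digits denotes one ring-closing bond; the number of such bonds equals the number of independent rings.
Ring-closure bonds here: 1.

1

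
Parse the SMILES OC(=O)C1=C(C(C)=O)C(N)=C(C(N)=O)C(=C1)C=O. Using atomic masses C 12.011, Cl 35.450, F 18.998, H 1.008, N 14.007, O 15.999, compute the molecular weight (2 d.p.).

First, the molecular formula is C11H10N2O5 (counting implicit H from valence).
  C: 11 × 12.011 = 132.121
  H: 10 × 1.008 = 10.080
  N: 2 × 14.007 = 28.014
  O: 5 × 15.999 = 79.995
Sum: 11×12.011 + 10×1.008 + 2×14.007 + 5×15.999 = 250.210 → 250.21 g/mol.

250.21 g/mol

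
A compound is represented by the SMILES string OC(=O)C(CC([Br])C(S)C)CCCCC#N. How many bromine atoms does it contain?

1

Scan the SMILES for Br atoms (remember two-letter symbols like Cl and Br are single atoms).
Bromine count: 1.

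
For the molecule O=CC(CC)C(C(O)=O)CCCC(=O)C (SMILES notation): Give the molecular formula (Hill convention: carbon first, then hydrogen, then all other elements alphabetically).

Walk through each heavy atom and fill implicit hydrogens from standard valence (C 4, N 3, O 2, S 2, halogen 1):
  atom 1: O, bond orders sum to 2 (valence 2) → 0 H
  atom 2: C, bond orders sum to 3 (valence 4) → 1 H
  atom 3: C, bond orders sum to 3 (valence 4) → 1 H
  atom 4: C, bond orders sum to 2 (valence 4) → 2 H
  atom 5: C, bond orders sum to 1 (valence 4) → 3 H
  atom 6: C, bond orders sum to 3 (valence 4) → 1 H
  atom 7: C, bond orders sum to 4 (valence 4) → 0 H
  atom 8: O, bond orders sum to 1 (valence 2) → 1 H
  atom 9: O, bond orders sum to 2 (valence 2) → 0 H
  atom 10: C, bond orders sum to 2 (valence 4) → 2 H
  atom 11: C, bond orders sum to 2 (valence 4) → 2 H
  atom 12: C, bond orders sum to 2 (valence 4) → 2 H
  atom 13: C, bond orders sum to 4 (valence 4) → 0 H
  atom 14: O, bond orders sum to 2 (valence 2) → 0 H
  atom 15: C, bond orders sum to 1 (valence 4) → 3 H
Totals → C:11, H:18, O:4.

C11H18O4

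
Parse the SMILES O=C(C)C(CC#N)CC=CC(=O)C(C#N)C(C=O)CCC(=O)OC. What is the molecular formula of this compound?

C17H20N2O5

Walk through each heavy atom and fill implicit hydrogens from standard valence (C 4, N 3, O 2, S 2, halogen 1):
  atom 1: O, bond orders sum to 2 (valence 2) → 0 H
  atom 2: C, bond orders sum to 4 (valence 4) → 0 H
  atom 3: C, bond orders sum to 1 (valence 4) → 3 H
  atom 4: C, bond orders sum to 3 (valence 4) → 1 H
  atom 5: C, bond orders sum to 2 (valence 4) → 2 H
  atom 6: C, bond orders sum to 4 (valence 4) → 0 H
  atom 7: N, bond orders sum to 3 (valence 3) → 0 H
  atom 8: C, bond orders sum to 2 (valence 4) → 2 H
  atom 9: C, bond orders sum to 3 (valence 4) → 1 H
  atom 10: C, bond orders sum to 3 (valence 4) → 1 H
  atom 11: C, bond orders sum to 4 (valence 4) → 0 H
  atom 12: O, bond orders sum to 2 (valence 2) → 0 H
  atom 13: C, bond orders sum to 3 (valence 4) → 1 H
  atom 14: C, bond orders sum to 4 (valence 4) → 0 H
  atom 15: N, bond orders sum to 3 (valence 3) → 0 H
  atom 16: C, bond orders sum to 3 (valence 4) → 1 H
  atom 17: C, bond orders sum to 3 (valence 4) → 1 H
  atom 18: O, bond orders sum to 2 (valence 2) → 0 H
  atom 19: C, bond orders sum to 2 (valence 4) → 2 H
  atom 20: C, bond orders sum to 2 (valence 4) → 2 H
  atom 21: C, bond orders sum to 4 (valence 4) → 0 H
  atom 22: O, bond orders sum to 2 (valence 2) → 0 H
  atom 23: O, bond orders sum to 2 (valence 2) → 0 H
  atom 24: C, bond orders sum to 1 (valence 4) → 3 H
Totals → C:17, H:20, N:2, O:5.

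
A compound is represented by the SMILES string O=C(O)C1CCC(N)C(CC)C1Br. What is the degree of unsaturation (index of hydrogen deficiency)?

Degree of unsaturation = (number of rings) + (number of π bonds).
Ring closures in the SMILES: 1.
π bonds: 1 double bond (each 1 DoU) → 1 DoU from unsaturation.
Total DoU = 1 + 1 = 2.

2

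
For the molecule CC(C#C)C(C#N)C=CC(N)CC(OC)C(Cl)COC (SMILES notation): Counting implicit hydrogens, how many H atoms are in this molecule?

Walk through each heavy atom and fill implicit hydrogens from standard valence (C 4, N 3, O 2, S 2, halogen 1):
  atom 1: C, bond orders sum to 1 (valence 4) → 3 H
  atom 2: C, bond orders sum to 3 (valence 4) → 1 H
  atom 3: C, bond orders sum to 4 (valence 4) → 0 H
  atom 4: C, bond orders sum to 3 (valence 4) → 1 H
  atom 5: C, bond orders sum to 3 (valence 4) → 1 H
  atom 6: C, bond orders sum to 4 (valence 4) → 0 H
  atom 7: N, bond orders sum to 3 (valence 3) → 0 H
  atom 8: C, bond orders sum to 3 (valence 4) → 1 H
  atom 9: C, bond orders sum to 3 (valence 4) → 1 H
  atom 10: C, bond orders sum to 3 (valence 4) → 1 H
  atom 11: N, bond orders sum to 1 (valence 3) → 2 H
  atom 12: C, bond orders sum to 2 (valence 4) → 2 H
  atom 13: C, bond orders sum to 3 (valence 4) → 1 H
  atom 14: O, bond orders sum to 2 (valence 2) → 0 H
  atom 15: C, bond orders sum to 1 (valence 4) → 3 H
  atom 16: C, bond orders sum to 3 (valence 4) → 1 H
  atom 17: Cl (halogen, monovalent) → 0 H
  atom 18: C, bond orders sum to 2 (valence 4) → 2 H
  atom 19: O, bond orders sum to 2 (valence 2) → 0 H
  atom 20: C, bond orders sum to 1 (valence 4) → 3 H
Total hydrogens: 23.

23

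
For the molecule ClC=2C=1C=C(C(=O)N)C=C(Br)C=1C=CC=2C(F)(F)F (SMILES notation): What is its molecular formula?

C12H6BrClF3NO

Walk through each heavy atom and fill implicit hydrogens from standard valence (C 4, N 3, O 2, S 2, halogen 1):
  atom 1: Cl (halogen, monovalent) → 0 H
  atom 2: C, bond orders sum to 4 (valence 4) → 0 H
  atom 3: C, bond orders sum to 4 (valence 4) → 0 H
  atom 4: C, bond orders sum to 3 (valence 4) → 1 H
  atom 5: C, bond orders sum to 4 (valence 4) → 0 H
  atom 6: C, bond orders sum to 4 (valence 4) → 0 H
  atom 7: O, bond orders sum to 2 (valence 2) → 0 H
  atom 8: N, bond orders sum to 1 (valence 3) → 2 H
  atom 9: C, bond orders sum to 3 (valence 4) → 1 H
  atom 10: C, bond orders sum to 4 (valence 4) → 0 H
  atom 11: Br (halogen, monovalent) → 0 H
  atom 12: C, bond orders sum to 4 (valence 4) → 0 H
  atom 13: C, bond orders sum to 3 (valence 4) → 1 H
  atom 14: C, bond orders sum to 3 (valence 4) → 1 H
  atom 15: C, bond orders sum to 4 (valence 4) → 0 H
  atom 16: C, bond orders sum to 4 (valence 4) → 0 H
  atom 17: F (halogen, monovalent) → 0 H
  atom 18: F (halogen, monovalent) → 0 H
  atom 19: F (halogen, monovalent) → 0 H
Totals → C:12, H:6, Br:1, Cl:1, F:3, N:1, O:1.
In Hill order: C12H6BrClF3NO.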